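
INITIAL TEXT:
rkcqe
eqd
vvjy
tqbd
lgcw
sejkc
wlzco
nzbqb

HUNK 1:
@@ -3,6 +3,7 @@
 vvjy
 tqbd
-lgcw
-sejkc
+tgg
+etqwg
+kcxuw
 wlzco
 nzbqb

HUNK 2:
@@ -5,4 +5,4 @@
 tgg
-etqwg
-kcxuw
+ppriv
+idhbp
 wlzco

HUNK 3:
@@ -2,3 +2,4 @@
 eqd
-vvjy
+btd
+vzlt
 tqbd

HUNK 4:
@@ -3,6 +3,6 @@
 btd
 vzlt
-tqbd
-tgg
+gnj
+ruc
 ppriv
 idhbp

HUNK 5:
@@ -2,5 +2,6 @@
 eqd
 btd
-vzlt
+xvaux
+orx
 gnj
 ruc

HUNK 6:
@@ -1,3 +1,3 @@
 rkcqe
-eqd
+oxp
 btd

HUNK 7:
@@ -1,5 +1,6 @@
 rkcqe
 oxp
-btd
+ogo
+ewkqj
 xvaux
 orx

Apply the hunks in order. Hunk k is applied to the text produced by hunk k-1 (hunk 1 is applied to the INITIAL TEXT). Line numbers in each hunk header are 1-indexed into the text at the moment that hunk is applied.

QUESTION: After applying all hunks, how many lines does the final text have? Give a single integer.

Answer: 12

Derivation:
Hunk 1: at line 3 remove [lgcw,sejkc] add [tgg,etqwg,kcxuw] -> 9 lines: rkcqe eqd vvjy tqbd tgg etqwg kcxuw wlzco nzbqb
Hunk 2: at line 5 remove [etqwg,kcxuw] add [ppriv,idhbp] -> 9 lines: rkcqe eqd vvjy tqbd tgg ppriv idhbp wlzco nzbqb
Hunk 3: at line 2 remove [vvjy] add [btd,vzlt] -> 10 lines: rkcqe eqd btd vzlt tqbd tgg ppriv idhbp wlzco nzbqb
Hunk 4: at line 3 remove [tqbd,tgg] add [gnj,ruc] -> 10 lines: rkcqe eqd btd vzlt gnj ruc ppriv idhbp wlzco nzbqb
Hunk 5: at line 2 remove [vzlt] add [xvaux,orx] -> 11 lines: rkcqe eqd btd xvaux orx gnj ruc ppriv idhbp wlzco nzbqb
Hunk 6: at line 1 remove [eqd] add [oxp] -> 11 lines: rkcqe oxp btd xvaux orx gnj ruc ppriv idhbp wlzco nzbqb
Hunk 7: at line 1 remove [btd] add [ogo,ewkqj] -> 12 lines: rkcqe oxp ogo ewkqj xvaux orx gnj ruc ppriv idhbp wlzco nzbqb
Final line count: 12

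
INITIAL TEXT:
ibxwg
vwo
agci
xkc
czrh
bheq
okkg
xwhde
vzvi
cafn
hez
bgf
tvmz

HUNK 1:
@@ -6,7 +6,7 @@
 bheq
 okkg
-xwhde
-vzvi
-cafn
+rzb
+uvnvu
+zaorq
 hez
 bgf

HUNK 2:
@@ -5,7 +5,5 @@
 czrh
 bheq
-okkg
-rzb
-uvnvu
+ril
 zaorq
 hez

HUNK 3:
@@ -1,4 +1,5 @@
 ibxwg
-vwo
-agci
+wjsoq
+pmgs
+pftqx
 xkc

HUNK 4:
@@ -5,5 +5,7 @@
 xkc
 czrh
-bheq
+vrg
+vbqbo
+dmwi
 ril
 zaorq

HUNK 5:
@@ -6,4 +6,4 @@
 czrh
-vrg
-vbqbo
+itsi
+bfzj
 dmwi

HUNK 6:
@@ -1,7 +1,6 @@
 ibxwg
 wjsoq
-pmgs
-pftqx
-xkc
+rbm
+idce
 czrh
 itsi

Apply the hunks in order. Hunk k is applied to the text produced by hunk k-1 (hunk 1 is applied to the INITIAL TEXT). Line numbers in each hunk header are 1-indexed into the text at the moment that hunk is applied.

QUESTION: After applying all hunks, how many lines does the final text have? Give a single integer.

Answer: 13

Derivation:
Hunk 1: at line 6 remove [xwhde,vzvi,cafn] add [rzb,uvnvu,zaorq] -> 13 lines: ibxwg vwo agci xkc czrh bheq okkg rzb uvnvu zaorq hez bgf tvmz
Hunk 2: at line 5 remove [okkg,rzb,uvnvu] add [ril] -> 11 lines: ibxwg vwo agci xkc czrh bheq ril zaorq hez bgf tvmz
Hunk 3: at line 1 remove [vwo,agci] add [wjsoq,pmgs,pftqx] -> 12 lines: ibxwg wjsoq pmgs pftqx xkc czrh bheq ril zaorq hez bgf tvmz
Hunk 4: at line 5 remove [bheq] add [vrg,vbqbo,dmwi] -> 14 lines: ibxwg wjsoq pmgs pftqx xkc czrh vrg vbqbo dmwi ril zaorq hez bgf tvmz
Hunk 5: at line 6 remove [vrg,vbqbo] add [itsi,bfzj] -> 14 lines: ibxwg wjsoq pmgs pftqx xkc czrh itsi bfzj dmwi ril zaorq hez bgf tvmz
Hunk 6: at line 1 remove [pmgs,pftqx,xkc] add [rbm,idce] -> 13 lines: ibxwg wjsoq rbm idce czrh itsi bfzj dmwi ril zaorq hez bgf tvmz
Final line count: 13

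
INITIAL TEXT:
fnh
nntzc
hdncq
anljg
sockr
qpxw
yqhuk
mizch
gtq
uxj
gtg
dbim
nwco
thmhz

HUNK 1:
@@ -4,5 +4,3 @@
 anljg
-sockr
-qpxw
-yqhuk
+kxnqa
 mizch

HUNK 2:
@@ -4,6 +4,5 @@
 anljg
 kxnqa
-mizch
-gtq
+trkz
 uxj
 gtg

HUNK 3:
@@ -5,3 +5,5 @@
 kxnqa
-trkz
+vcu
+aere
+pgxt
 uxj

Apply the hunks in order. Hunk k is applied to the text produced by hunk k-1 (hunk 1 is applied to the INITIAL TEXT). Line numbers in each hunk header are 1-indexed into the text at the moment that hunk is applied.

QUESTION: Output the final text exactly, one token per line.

Hunk 1: at line 4 remove [sockr,qpxw,yqhuk] add [kxnqa] -> 12 lines: fnh nntzc hdncq anljg kxnqa mizch gtq uxj gtg dbim nwco thmhz
Hunk 2: at line 4 remove [mizch,gtq] add [trkz] -> 11 lines: fnh nntzc hdncq anljg kxnqa trkz uxj gtg dbim nwco thmhz
Hunk 3: at line 5 remove [trkz] add [vcu,aere,pgxt] -> 13 lines: fnh nntzc hdncq anljg kxnqa vcu aere pgxt uxj gtg dbim nwco thmhz

Answer: fnh
nntzc
hdncq
anljg
kxnqa
vcu
aere
pgxt
uxj
gtg
dbim
nwco
thmhz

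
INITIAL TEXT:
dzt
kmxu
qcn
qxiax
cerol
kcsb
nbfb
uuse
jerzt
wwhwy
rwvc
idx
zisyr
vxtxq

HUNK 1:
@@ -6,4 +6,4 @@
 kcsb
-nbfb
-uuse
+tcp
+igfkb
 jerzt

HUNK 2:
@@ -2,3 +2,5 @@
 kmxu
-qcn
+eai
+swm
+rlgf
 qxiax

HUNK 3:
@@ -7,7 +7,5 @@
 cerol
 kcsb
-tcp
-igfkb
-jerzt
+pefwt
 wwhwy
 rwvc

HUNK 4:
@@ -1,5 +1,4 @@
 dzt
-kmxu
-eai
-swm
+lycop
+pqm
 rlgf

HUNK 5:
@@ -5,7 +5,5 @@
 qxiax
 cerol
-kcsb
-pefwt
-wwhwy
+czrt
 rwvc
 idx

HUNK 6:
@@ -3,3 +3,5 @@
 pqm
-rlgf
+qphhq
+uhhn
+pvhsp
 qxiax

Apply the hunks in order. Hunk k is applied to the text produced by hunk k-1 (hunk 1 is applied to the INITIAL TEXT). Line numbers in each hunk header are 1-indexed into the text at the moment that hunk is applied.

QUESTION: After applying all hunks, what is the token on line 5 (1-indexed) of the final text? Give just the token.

Hunk 1: at line 6 remove [nbfb,uuse] add [tcp,igfkb] -> 14 lines: dzt kmxu qcn qxiax cerol kcsb tcp igfkb jerzt wwhwy rwvc idx zisyr vxtxq
Hunk 2: at line 2 remove [qcn] add [eai,swm,rlgf] -> 16 lines: dzt kmxu eai swm rlgf qxiax cerol kcsb tcp igfkb jerzt wwhwy rwvc idx zisyr vxtxq
Hunk 3: at line 7 remove [tcp,igfkb,jerzt] add [pefwt] -> 14 lines: dzt kmxu eai swm rlgf qxiax cerol kcsb pefwt wwhwy rwvc idx zisyr vxtxq
Hunk 4: at line 1 remove [kmxu,eai,swm] add [lycop,pqm] -> 13 lines: dzt lycop pqm rlgf qxiax cerol kcsb pefwt wwhwy rwvc idx zisyr vxtxq
Hunk 5: at line 5 remove [kcsb,pefwt,wwhwy] add [czrt] -> 11 lines: dzt lycop pqm rlgf qxiax cerol czrt rwvc idx zisyr vxtxq
Hunk 6: at line 3 remove [rlgf] add [qphhq,uhhn,pvhsp] -> 13 lines: dzt lycop pqm qphhq uhhn pvhsp qxiax cerol czrt rwvc idx zisyr vxtxq
Final line 5: uhhn

Answer: uhhn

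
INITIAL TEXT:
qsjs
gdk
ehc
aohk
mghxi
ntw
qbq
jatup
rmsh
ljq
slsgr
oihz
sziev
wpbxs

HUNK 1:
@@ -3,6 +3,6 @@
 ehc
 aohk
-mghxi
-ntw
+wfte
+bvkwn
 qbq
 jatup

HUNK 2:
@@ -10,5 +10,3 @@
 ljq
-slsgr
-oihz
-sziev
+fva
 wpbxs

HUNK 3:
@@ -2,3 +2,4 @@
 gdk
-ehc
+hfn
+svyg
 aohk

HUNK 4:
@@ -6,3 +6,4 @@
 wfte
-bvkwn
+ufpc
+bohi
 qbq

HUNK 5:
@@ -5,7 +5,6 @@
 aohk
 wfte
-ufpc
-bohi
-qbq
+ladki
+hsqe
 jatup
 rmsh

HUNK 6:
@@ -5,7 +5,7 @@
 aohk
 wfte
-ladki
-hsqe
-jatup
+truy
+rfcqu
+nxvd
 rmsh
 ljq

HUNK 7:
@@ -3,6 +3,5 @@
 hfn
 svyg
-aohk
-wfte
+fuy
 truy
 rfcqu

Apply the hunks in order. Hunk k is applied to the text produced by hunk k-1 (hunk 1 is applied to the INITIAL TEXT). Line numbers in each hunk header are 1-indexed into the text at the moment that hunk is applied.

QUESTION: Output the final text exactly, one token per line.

Hunk 1: at line 3 remove [mghxi,ntw] add [wfte,bvkwn] -> 14 lines: qsjs gdk ehc aohk wfte bvkwn qbq jatup rmsh ljq slsgr oihz sziev wpbxs
Hunk 2: at line 10 remove [slsgr,oihz,sziev] add [fva] -> 12 lines: qsjs gdk ehc aohk wfte bvkwn qbq jatup rmsh ljq fva wpbxs
Hunk 3: at line 2 remove [ehc] add [hfn,svyg] -> 13 lines: qsjs gdk hfn svyg aohk wfte bvkwn qbq jatup rmsh ljq fva wpbxs
Hunk 4: at line 6 remove [bvkwn] add [ufpc,bohi] -> 14 lines: qsjs gdk hfn svyg aohk wfte ufpc bohi qbq jatup rmsh ljq fva wpbxs
Hunk 5: at line 5 remove [ufpc,bohi,qbq] add [ladki,hsqe] -> 13 lines: qsjs gdk hfn svyg aohk wfte ladki hsqe jatup rmsh ljq fva wpbxs
Hunk 6: at line 5 remove [ladki,hsqe,jatup] add [truy,rfcqu,nxvd] -> 13 lines: qsjs gdk hfn svyg aohk wfte truy rfcqu nxvd rmsh ljq fva wpbxs
Hunk 7: at line 3 remove [aohk,wfte] add [fuy] -> 12 lines: qsjs gdk hfn svyg fuy truy rfcqu nxvd rmsh ljq fva wpbxs

Answer: qsjs
gdk
hfn
svyg
fuy
truy
rfcqu
nxvd
rmsh
ljq
fva
wpbxs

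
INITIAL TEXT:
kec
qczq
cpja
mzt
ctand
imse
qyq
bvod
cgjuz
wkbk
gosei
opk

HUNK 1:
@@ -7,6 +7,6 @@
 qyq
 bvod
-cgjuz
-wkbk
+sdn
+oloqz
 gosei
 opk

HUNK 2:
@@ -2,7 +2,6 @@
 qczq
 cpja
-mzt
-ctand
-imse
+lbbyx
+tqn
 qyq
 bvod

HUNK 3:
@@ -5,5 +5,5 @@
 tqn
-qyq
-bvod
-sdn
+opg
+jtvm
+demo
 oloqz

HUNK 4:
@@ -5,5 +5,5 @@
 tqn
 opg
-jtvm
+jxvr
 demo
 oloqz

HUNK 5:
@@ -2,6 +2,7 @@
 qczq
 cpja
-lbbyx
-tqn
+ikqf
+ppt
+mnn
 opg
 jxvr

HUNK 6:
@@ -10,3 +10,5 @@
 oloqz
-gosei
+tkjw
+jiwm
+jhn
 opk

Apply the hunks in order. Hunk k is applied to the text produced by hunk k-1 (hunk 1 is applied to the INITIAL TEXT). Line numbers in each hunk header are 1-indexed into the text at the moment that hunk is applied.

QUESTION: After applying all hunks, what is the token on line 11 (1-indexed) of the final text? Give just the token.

Hunk 1: at line 7 remove [cgjuz,wkbk] add [sdn,oloqz] -> 12 lines: kec qczq cpja mzt ctand imse qyq bvod sdn oloqz gosei opk
Hunk 2: at line 2 remove [mzt,ctand,imse] add [lbbyx,tqn] -> 11 lines: kec qczq cpja lbbyx tqn qyq bvod sdn oloqz gosei opk
Hunk 3: at line 5 remove [qyq,bvod,sdn] add [opg,jtvm,demo] -> 11 lines: kec qczq cpja lbbyx tqn opg jtvm demo oloqz gosei opk
Hunk 4: at line 5 remove [jtvm] add [jxvr] -> 11 lines: kec qczq cpja lbbyx tqn opg jxvr demo oloqz gosei opk
Hunk 5: at line 2 remove [lbbyx,tqn] add [ikqf,ppt,mnn] -> 12 lines: kec qczq cpja ikqf ppt mnn opg jxvr demo oloqz gosei opk
Hunk 6: at line 10 remove [gosei] add [tkjw,jiwm,jhn] -> 14 lines: kec qczq cpja ikqf ppt mnn opg jxvr demo oloqz tkjw jiwm jhn opk
Final line 11: tkjw

Answer: tkjw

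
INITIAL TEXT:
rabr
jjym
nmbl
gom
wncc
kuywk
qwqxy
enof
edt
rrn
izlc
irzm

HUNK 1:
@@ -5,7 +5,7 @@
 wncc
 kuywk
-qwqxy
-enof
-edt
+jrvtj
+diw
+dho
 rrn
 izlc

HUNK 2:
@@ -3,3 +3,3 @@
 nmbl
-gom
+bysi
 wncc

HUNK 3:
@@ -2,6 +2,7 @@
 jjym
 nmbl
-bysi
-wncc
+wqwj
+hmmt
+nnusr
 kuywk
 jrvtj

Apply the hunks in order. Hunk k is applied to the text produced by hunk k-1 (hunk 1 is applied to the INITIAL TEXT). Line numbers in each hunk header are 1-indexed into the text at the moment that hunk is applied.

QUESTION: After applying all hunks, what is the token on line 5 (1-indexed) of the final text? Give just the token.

Hunk 1: at line 5 remove [qwqxy,enof,edt] add [jrvtj,diw,dho] -> 12 lines: rabr jjym nmbl gom wncc kuywk jrvtj diw dho rrn izlc irzm
Hunk 2: at line 3 remove [gom] add [bysi] -> 12 lines: rabr jjym nmbl bysi wncc kuywk jrvtj diw dho rrn izlc irzm
Hunk 3: at line 2 remove [bysi,wncc] add [wqwj,hmmt,nnusr] -> 13 lines: rabr jjym nmbl wqwj hmmt nnusr kuywk jrvtj diw dho rrn izlc irzm
Final line 5: hmmt

Answer: hmmt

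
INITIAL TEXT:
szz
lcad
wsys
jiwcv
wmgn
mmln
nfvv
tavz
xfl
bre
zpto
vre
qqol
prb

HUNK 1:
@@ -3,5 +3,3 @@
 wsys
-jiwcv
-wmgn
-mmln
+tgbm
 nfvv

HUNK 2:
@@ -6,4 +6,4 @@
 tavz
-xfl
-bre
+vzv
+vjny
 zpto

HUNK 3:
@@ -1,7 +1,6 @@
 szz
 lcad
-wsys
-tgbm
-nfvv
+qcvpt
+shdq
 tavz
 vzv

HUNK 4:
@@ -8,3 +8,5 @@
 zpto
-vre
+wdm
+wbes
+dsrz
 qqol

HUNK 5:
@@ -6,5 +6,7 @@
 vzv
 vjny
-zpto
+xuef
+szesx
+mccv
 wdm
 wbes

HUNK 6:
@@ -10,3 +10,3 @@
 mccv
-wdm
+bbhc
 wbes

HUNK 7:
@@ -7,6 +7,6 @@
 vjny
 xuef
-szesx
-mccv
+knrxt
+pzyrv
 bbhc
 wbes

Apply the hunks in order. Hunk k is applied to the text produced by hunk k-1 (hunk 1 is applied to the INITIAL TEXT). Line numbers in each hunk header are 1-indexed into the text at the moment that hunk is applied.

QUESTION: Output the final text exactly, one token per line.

Answer: szz
lcad
qcvpt
shdq
tavz
vzv
vjny
xuef
knrxt
pzyrv
bbhc
wbes
dsrz
qqol
prb

Derivation:
Hunk 1: at line 3 remove [jiwcv,wmgn,mmln] add [tgbm] -> 12 lines: szz lcad wsys tgbm nfvv tavz xfl bre zpto vre qqol prb
Hunk 2: at line 6 remove [xfl,bre] add [vzv,vjny] -> 12 lines: szz lcad wsys tgbm nfvv tavz vzv vjny zpto vre qqol prb
Hunk 3: at line 1 remove [wsys,tgbm,nfvv] add [qcvpt,shdq] -> 11 lines: szz lcad qcvpt shdq tavz vzv vjny zpto vre qqol prb
Hunk 4: at line 8 remove [vre] add [wdm,wbes,dsrz] -> 13 lines: szz lcad qcvpt shdq tavz vzv vjny zpto wdm wbes dsrz qqol prb
Hunk 5: at line 6 remove [zpto] add [xuef,szesx,mccv] -> 15 lines: szz lcad qcvpt shdq tavz vzv vjny xuef szesx mccv wdm wbes dsrz qqol prb
Hunk 6: at line 10 remove [wdm] add [bbhc] -> 15 lines: szz lcad qcvpt shdq tavz vzv vjny xuef szesx mccv bbhc wbes dsrz qqol prb
Hunk 7: at line 7 remove [szesx,mccv] add [knrxt,pzyrv] -> 15 lines: szz lcad qcvpt shdq tavz vzv vjny xuef knrxt pzyrv bbhc wbes dsrz qqol prb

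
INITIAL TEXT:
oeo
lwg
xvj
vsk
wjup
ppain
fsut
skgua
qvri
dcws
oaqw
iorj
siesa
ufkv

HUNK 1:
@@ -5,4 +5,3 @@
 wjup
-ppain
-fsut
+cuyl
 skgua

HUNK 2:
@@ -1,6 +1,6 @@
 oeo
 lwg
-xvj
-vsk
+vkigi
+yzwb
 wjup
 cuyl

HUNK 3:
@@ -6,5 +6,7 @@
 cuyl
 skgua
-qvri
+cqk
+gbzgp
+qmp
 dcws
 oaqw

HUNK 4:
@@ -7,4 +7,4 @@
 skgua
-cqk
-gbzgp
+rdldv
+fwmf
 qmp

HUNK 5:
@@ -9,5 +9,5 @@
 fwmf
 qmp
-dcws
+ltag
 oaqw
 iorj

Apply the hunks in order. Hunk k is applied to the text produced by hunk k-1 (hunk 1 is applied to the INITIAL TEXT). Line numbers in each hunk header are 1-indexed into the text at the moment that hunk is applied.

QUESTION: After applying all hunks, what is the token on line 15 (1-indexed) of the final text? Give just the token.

Hunk 1: at line 5 remove [ppain,fsut] add [cuyl] -> 13 lines: oeo lwg xvj vsk wjup cuyl skgua qvri dcws oaqw iorj siesa ufkv
Hunk 2: at line 1 remove [xvj,vsk] add [vkigi,yzwb] -> 13 lines: oeo lwg vkigi yzwb wjup cuyl skgua qvri dcws oaqw iorj siesa ufkv
Hunk 3: at line 6 remove [qvri] add [cqk,gbzgp,qmp] -> 15 lines: oeo lwg vkigi yzwb wjup cuyl skgua cqk gbzgp qmp dcws oaqw iorj siesa ufkv
Hunk 4: at line 7 remove [cqk,gbzgp] add [rdldv,fwmf] -> 15 lines: oeo lwg vkigi yzwb wjup cuyl skgua rdldv fwmf qmp dcws oaqw iorj siesa ufkv
Hunk 5: at line 9 remove [dcws] add [ltag] -> 15 lines: oeo lwg vkigi yzwb wjup cuyl skgua rdldv fwmf qmp ltag oaqw iorj siesa ufkv
Final line 15: ufkv

Answer: ufkv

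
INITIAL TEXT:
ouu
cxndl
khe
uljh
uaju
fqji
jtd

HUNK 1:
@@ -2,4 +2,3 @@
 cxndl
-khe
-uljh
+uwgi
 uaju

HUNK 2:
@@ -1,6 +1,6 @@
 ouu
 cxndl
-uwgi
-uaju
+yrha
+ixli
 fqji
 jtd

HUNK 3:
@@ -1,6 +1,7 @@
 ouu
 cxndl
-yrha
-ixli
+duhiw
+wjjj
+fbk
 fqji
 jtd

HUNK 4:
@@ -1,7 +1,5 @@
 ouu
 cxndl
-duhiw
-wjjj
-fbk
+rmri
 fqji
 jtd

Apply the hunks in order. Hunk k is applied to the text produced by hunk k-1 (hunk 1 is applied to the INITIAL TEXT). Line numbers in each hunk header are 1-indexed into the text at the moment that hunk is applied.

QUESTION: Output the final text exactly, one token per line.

Hunk 1: at line 2 remove [khe,uljh] add [uwgi] -> 6 lines: ouu cxndl uwgi uaju fqji jtd
Hunk 2: at line 1 remove [uwgi,uaju] add [yrha,ixli] -> 6 lines: ouu cxndl yrha ixli fqji jtd
Hunk 3: at line 1 remove [yrha,ixli] add [duhiw,wjjj,fbk] -> 7 lines: ouu cxndl duhiw wjjj fbk fqji jtd
Hunk 4: at line 1 remove [duhiw,wjjj,fbk] add [rmri] -> 5 lines: ouu cxndl rmri fqji jtd

Answer: ouu
cxndl
rmri
fqji
jtd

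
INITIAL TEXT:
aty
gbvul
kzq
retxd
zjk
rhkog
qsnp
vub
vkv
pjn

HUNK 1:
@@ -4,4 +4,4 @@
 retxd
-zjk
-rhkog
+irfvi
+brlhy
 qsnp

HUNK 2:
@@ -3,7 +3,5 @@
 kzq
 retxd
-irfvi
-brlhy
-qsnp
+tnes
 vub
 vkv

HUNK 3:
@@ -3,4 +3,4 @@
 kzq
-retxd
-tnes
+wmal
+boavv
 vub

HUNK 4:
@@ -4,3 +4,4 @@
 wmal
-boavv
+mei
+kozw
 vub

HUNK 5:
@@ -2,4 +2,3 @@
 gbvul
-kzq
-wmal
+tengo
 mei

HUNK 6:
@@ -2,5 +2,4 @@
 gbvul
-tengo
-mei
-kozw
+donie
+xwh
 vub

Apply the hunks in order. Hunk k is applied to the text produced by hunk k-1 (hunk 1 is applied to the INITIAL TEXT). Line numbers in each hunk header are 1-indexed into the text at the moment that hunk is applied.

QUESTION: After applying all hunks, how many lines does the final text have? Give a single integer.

Answer: 7

Derivation:
Hunk 1: at line 4 remove [zjk,rhkog] add [irfvi,brlhy] -> 10 lines: aty gbvul kzq retxd irfvi brlhy qsnp vub vkv pjn
Hunk 2: at line 3 remove [irfvi,brlhy,qsnp] add [tnes] -> 8 lines: aty gbvul kzq retxd tnes vub vkv pjn
Hunk 3: at line 3 remove [retxd,tnes] add [wmal,boavv] -> 8 lines: aty gbvul kzq wmal boavv vub vkv pjn
Hunk 4: at line 4 remove [boavv] add [mei,kozw] -> 9 lines: aty gbvul kzq wmal mei kozw vub vkv pjn
Hunk 5: at line 2 remove [kzq,wmal] add [tengo] -> 8 lines: aty gbvul tengo mei kozw vub vkv pjn
Hunk 6: at line 2 remove [tengo,mei,kozw] add [donie,xwh] -> 7 lines: aty gbvul donie xwh vub vkv pjn
Final line count: 7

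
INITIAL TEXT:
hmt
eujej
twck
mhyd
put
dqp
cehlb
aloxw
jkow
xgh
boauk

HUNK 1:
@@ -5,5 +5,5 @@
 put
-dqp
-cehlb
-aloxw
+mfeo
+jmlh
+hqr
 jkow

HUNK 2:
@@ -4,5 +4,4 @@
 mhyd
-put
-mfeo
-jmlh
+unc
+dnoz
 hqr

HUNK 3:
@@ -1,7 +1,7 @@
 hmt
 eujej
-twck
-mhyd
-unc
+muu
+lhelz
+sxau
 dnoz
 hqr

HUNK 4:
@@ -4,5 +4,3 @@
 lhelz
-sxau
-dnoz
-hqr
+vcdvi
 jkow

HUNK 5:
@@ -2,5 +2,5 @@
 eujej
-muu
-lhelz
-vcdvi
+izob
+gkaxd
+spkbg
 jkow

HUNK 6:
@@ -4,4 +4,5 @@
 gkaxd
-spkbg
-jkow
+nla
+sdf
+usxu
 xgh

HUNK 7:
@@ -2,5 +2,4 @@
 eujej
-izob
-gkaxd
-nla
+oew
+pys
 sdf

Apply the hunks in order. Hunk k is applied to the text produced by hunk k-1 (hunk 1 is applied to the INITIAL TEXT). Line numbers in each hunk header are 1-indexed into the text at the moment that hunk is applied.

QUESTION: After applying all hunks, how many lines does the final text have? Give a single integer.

Hunk 1: at line 5 remove [dqp,cehlb,aloxw] add [mfeo,jmlh,hqr] -> 11 lines: hmt eujej twck mhyd put mfeo jmlh hqr jkow xgh boauk
Hunk 2: at line 4 remove [put,mfeo,jmlh] add [unc,dnoz] -> 10 lines: hmt eujej twck mhyd unc dnoz hqr jkow xgh boauk
Hunk 3: at line 1 remove [twck,mhyd,unc] add [muu,lhelz,sxau] -> 10 lines: hmt eujej muu lhelz sxau dnoz hqr jkow xgh boauk
Hunk 4: at line 4 remove [sxau,dnoz,hqr] add [vcdvi] -> 8 lines: hmt eujej muu lhelz vcdvi jkow xgh boauk
Hunk 5: at line 2 remove [muu,lhelz,vcdvi] add [izob,gkaxd,spkbg] -> 8 lines: hmt eujej izob gkaxd spkbg jkow xgh boauk
Hunk 6: at line 4 remove [spkbg,jkow] add [nla,sdf,usxu] -> 9 lines: hmt eujej izob gkaxd nla sdf usxu xgh boauk
Hunk 7: at line 2 remove [izob,gkaxd,nla] add [oew,pys] -> 8 lines: hmt eujej oew pys sdf usxu xgh boauk
Final line count: 8

Answer: 8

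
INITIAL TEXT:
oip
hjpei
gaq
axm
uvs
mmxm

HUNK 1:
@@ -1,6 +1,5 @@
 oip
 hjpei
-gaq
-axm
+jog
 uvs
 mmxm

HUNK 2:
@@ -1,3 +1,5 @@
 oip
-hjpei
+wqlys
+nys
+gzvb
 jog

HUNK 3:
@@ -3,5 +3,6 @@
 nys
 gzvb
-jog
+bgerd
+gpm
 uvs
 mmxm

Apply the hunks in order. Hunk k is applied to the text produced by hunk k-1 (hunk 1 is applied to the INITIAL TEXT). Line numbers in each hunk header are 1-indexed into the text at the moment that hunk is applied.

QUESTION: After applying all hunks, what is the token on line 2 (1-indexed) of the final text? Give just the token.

Hunk 1: at line 1 remove [gaq,axm] add [jog] -> 5 lines: oip hjpei jog uvs mmxm
Hunk 2: at line 1 remove [hjpei] add [wqlys,nys,gzvb] -> 7 lines: oip wqlys nys gzvb jog uvs mmxm
Hunk 3: at line 3 remove [jog] add [bgerd,gpm] -> 8 lines: oip wqlys nys gzvb bgerd gpm uvs mmxm
Final line 2: wqlys

Answer: wqlys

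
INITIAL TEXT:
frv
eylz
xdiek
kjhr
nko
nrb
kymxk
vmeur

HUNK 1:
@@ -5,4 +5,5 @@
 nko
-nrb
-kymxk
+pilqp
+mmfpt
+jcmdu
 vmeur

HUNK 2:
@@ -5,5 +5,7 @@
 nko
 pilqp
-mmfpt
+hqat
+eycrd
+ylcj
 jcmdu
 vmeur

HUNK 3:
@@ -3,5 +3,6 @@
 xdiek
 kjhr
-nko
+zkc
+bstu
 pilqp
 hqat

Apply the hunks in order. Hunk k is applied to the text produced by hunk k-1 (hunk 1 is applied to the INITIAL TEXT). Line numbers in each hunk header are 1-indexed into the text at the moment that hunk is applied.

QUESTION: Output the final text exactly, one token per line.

Answer: frv
eylz
xdiek
kjhr
zkc
bstu
pilqp
hqat
eycrd
ylcj
jcmdu
vmeur

Derivation:
Hunk 1: at line 5 remove [nrb,kymxk] add [pilqp,mmfpt,jcmdu] -> 9 lines: frv eylz xdiek kjhr nko pilqp mmfpt jcmdu vmeur
Hunk 2: at line 5 remove [mmfpt] add [hqat,eycrd,ylcj] -> 11 lines: frv eylz xdiek kjhr nko pilqp hqat eycrd ylcj jcmdu vmeur
Hunk 3: at line 3 remove [nko] add [zkc,bstu] -> 12 lines: frv eylz xdiek kjhr zkc bstu pilqp hqat eycrd ylcj jcmdu vmeur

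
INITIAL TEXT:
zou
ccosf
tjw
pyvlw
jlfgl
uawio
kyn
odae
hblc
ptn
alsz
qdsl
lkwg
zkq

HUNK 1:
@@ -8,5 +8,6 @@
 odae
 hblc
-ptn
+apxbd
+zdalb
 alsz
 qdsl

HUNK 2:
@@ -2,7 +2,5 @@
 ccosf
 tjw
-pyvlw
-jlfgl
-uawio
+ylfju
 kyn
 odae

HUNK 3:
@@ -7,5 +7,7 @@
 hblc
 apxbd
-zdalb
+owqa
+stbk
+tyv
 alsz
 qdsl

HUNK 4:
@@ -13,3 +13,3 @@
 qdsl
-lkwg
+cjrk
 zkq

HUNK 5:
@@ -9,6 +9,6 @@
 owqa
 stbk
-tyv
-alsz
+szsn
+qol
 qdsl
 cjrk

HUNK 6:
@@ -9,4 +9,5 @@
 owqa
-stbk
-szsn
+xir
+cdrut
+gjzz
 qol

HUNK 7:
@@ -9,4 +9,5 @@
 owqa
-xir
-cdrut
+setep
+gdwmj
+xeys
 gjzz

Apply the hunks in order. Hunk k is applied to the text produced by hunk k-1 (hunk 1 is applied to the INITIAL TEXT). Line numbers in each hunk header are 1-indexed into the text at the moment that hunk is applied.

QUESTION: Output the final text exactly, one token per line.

Hunk 1: at line 8 remove [ptn] add [apxbd,zdalb] -> 15 lines: zou ccosf tjw pyvlw jlfgl uawio kyn odae hblc apxbd zdalb alsz qdsl lkwg zkq
Hunk 2: at line 2 remove [pyvlw,jlfgl,uawio] add [ylfju] -> 13 lines: zou ccosf tjw ylfju kyn odae hblc apxbd zdalb alsz qdsl lkwg zkq
Hunk 3: at line 7 remove [zdalb] add [owqa,stbk,tyv] -> 15 lines: zou ccosf tjw ylfju kyn odae hblc apxbd owqa stbk tyv alsz qdsl lkwg zkq
Hunk 4: at line 13 remove [lkwg] add [cjrk] -> 15 lines: zou ccosf tjw ylfju kyn odae hblc apxbd owqa stbk tyv alsz qdsl cjrk zkq
Hunk 5: at line 9 remove [tyv,alsz] add [szsn,qol] -> 15 lines: zou ccosf tjw ylfju kyn odae hblc apxbd owqa stbk szsn qol qdsl cjrk zkq
Hunk 6: at line 9 remove [stbk,szsn] add [xir,cdrut,gjzz] -> 16 lines: zou ccosf tjw ylfju kyn odae hblc apxbd owqa xir cdrut gjzz qol qdsl cjrk zkq
Hunk 7: at line 9 remove [xir,cdrut] add [setep,gdwmj,xeys] -> 17 lines: zou ccosf tjw ylfju kyn odae hblc apxbd owqa setep gdwmj xeys gjzz qol qdsl cjrk zkq

Answer: zou
ccosf
tjw
ylfju
kyn
odae
hblc
apxbd
owqa
setep
gdwmj
xeys
gjzz
qol
qdsl
cjrk
zkq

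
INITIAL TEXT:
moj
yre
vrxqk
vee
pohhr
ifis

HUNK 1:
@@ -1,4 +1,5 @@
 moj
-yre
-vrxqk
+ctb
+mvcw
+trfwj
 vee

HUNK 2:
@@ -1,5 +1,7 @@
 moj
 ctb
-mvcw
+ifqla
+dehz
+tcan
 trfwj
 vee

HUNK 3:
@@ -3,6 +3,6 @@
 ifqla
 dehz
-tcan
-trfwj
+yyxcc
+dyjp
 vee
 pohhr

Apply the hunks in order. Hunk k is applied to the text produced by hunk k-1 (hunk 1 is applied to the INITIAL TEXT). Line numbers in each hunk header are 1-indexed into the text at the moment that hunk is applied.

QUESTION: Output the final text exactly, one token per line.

Answer: moj
ctb
ifqla
dehz
yyxcc
dyjp
vee
pohhr
ifis

Derivation:
Hunk 1: at line 1 remove [yre,vrxqk] add [ctb,mvcw,trfwj] -> 7 lines: moj ctb mvcw trfwj vee pohhr ifis
Hunk 2: at line 1 remove [mvcw] add [ifqla,dehz,tcan] -> 9 lines: moj ctb ifqla dehz tcan trfwj vee pohhr ifis
Hunk 3: at line 3 remove [tcan,trfwj] add [yyxcc,dyjp] -> 9 lines: moj ctb ifqla dehz yyxcc dyjp vee pohhr ifis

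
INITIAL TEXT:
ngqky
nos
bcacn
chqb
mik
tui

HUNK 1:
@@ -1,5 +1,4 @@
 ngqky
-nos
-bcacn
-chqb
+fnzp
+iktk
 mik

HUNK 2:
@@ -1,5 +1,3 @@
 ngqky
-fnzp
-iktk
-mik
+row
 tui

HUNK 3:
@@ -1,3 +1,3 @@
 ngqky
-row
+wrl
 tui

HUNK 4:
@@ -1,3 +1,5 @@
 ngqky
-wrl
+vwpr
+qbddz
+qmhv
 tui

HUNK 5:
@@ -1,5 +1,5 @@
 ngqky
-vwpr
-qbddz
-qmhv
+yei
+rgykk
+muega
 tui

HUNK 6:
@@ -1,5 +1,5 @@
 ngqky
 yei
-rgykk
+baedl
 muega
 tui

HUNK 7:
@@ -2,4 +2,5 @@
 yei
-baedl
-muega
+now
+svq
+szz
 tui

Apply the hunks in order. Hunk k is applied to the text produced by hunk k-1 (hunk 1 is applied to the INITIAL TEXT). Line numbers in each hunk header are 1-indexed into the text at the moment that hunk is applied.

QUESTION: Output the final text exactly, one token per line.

Answer: ngqky
yei
now
svq
szz
tui

Derivation:
Hunk 1: at line 1 remove [nos,bcacn,chqb] add [fnzp,iktk] -> 5 lines: ngqky fnzp iktk mik tui
Hunk 2: at line 1 remove [fnzp,iktk,mik] add [row] -> 3 lines: ngqky row tui
Hunk 3: at line 1 remove [row] add [wrl] -> 3 lines: ngqky wrl tui
Hunk 4: at line 1 remove [wrl] add [vwpr,qbddz,qmhv] -> 5 lines: ngqky vwpr qbddz qmhv tui
Hunk 5: at line 1 remove [vwpr,qbddz,qmhv] add [yei,rgykk,muega] -> 5 lines: ngqky yei rgykk muega tui
Hunk 6: at line 1 remove [rgykk] add [baedl] -> 5 lines: ngqky yei baedl muega tui
Hunk 7: at line 2 remove [baedl,muega] add [now,svq,szz] -> 6 lines: ngqky yei now svq szz tui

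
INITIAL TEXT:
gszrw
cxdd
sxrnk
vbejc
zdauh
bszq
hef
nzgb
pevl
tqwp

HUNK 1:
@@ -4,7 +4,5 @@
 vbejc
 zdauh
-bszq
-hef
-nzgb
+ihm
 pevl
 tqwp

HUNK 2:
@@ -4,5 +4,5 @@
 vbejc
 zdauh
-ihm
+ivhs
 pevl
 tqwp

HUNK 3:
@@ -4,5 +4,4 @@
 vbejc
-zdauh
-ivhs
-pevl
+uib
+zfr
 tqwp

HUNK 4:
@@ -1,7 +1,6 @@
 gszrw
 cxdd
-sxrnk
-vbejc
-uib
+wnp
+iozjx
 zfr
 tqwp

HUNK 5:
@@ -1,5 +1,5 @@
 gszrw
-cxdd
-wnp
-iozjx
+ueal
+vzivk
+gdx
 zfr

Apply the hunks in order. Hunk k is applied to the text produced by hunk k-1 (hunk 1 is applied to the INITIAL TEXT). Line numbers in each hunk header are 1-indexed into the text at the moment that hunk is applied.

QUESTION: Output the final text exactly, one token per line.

Hunk 1: at line 4 remove [bszq,hef,nzgb] add [ihm] -> 8 lines: gszrw cxdd sxrnk vbejc zdauh ihm pevl tqwp
Hunk 2: at line 4 remove [ihm] add [ivhs] -> 8 lines: gszrw cxdd sxrnk vbejc zdauh ivhs pevl tqwp
Hunk 3: at line 4 remove [zdauh,ivhs,pevl] add [uib,zfr] -> 7 lines: gszrw cxdd sxrnk vbejc uib zfr tqwp
Hunk 4: at line 1 remove [sxrnk,vbejc,uib] add [wnp,iozjx] -> 6 lines: gszrw cxdd wnp iozjx zfr tqwp
Hunk 5: at line 1 remove [cxdd,wnp,iozjx] add [ueal,vzivk,gdx] -> 6 lines: gszrw ueal vzivk gdx zfr tqwp

Answer: gszrw
ueal
vzivk
gdx
zfr
tqwp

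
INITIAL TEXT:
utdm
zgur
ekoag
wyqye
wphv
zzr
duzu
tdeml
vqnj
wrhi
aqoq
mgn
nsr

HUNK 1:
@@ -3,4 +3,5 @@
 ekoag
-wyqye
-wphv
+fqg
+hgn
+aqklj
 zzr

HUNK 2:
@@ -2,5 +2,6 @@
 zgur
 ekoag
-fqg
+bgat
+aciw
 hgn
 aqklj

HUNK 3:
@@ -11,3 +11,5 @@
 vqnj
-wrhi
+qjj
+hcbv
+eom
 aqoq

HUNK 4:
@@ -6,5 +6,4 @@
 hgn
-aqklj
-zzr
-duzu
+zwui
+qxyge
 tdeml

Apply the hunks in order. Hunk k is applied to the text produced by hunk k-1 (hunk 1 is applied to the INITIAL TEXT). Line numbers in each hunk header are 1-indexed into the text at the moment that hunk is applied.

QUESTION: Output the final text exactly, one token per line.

Hunk 1: at line 3 remove [wyqye,wphv] add [fqg,hgn,aqklj] -> 14 lines: utdm zgur ekoag fqg hgn aqklj zzr duzu tdeml vqnj wrhi aqoq mgn nsr
Hunk 2: at line 2 remove [fqg] add [bgat,aciw] -> 15 lines: utdm zgur ekoag bgat aciw hgn aqklj zzr duzu tdeml vqnj wrhi aqoq mgn nsr
Hunk 3: at line 11 remove [wrhi] add [qjj,hcbv,eom] -> 17 lines: utdm zgur ekoag bgat aciw hgn aqklj zzr duzu tdeml vqnj qjj hcbv eom aqoq mgn nsr
Hunk 4: at line 6 remove [aqklj,zzr,duzu] add [zwui,qxyge] -> 16 lines: utdm zgur ekoag bgat aciw hgn zwui qxyge tdeml vqnj qjj hcbv eom aqoq mgn nsr

Answer: utdm
zgur
ekoag
bgat
aciw
hgn
zwui
qxyge
tdeml
vqnj
qjj
hcbv
eom
aqoq
mgn
nsr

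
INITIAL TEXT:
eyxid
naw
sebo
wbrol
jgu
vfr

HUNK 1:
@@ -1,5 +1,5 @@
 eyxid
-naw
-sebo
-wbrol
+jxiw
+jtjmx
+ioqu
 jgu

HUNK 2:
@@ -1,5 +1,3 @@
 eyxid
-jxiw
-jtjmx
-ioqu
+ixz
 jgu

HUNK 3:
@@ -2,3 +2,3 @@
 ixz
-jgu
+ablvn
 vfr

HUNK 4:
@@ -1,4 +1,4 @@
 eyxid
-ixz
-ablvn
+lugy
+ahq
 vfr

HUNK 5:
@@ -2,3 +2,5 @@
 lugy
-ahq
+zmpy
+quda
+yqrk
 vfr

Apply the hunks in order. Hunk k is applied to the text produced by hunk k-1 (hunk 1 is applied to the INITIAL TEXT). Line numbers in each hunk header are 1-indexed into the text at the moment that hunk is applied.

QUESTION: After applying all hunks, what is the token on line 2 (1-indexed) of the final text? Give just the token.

Answer: lugy

Derivation:
Hunk 1: at line 1 remove [naw,sebo,wbrol] add [jxiw,jtjmx,ioqu] -> 6 lines: eyxid jxiw jtjmx ioqu jgu vfr
Hunk 2: at line 1 remove [jxiw,jtjmx,ioqu] add [ixz] -> 4 lines: eyxid ixz jgu vfr
Hunk 3: at line 2 remove [jgu] add [ablvn] -> 4 lines: eyxid ixz ablvn vfr
Hunk 4: at line 1 remove [ixz,ablvn] add [lugy,ahq] -> 4 lines: eyxid lugy ahq vfr
Hunk 5: at line 2 remove [ahq] add [zmpy,quda,yqrk] -> 6 lines: eyxid lugy zmpy quda yqrk vfr
Final line 2: lugy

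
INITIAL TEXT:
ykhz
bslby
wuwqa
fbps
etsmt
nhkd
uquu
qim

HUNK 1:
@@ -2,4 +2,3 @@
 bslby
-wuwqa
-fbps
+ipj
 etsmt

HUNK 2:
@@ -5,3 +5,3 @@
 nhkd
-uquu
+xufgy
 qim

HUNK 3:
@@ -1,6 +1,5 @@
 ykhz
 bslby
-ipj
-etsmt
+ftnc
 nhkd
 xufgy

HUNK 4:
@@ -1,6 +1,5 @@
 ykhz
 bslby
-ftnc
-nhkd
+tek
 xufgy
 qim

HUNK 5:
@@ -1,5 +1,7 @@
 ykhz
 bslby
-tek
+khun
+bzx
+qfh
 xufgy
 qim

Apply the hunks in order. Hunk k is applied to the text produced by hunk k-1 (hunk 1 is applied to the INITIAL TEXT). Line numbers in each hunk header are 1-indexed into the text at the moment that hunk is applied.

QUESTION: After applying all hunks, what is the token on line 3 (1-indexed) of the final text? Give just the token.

Answer: khun

Derivation:
Hunk 1: at line 2 remove [wuwqa,fbps] add [ipj] -> 7 lines: ykhz bslby ipj etsmt nhkd uquu qim
Hunk 2: at line 5 remove [uquu] add [xufgy] -> 7 lines: ykhz bslby ipj etsmt nhkd xufgy qim
Hunk 3: at line 1 remove [ipj,etsmt] add [ftnc] -> 6 lines: ykhz bslby ftnc nhkd xufgy qim
Hunk 4: at line 1 remove [ftnc,nhkd] add [tek] -> 5 lines: ykhz bslby tek xufgy qim
Hunk 5: at line 1 remove [tek] add [khun,bzx,qfh] -> 7 lines: ykhz bslby khun bzx qfh xufgy qim
Final line 3: khun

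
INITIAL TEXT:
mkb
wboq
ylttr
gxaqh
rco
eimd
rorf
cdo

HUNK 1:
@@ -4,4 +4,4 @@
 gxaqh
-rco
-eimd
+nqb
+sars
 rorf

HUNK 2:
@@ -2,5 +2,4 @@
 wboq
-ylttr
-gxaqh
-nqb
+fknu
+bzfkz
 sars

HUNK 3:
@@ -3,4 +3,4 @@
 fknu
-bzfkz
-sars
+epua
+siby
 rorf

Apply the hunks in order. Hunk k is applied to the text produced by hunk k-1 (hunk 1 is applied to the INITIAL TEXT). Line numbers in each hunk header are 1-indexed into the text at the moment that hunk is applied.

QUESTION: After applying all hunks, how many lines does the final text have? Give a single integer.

Answer: 7

Derivation:
Hunk 1: at line 4 remove [rco,eimd] add [nqb,sars] -> 8 lines: mkb wboq ylttr gxaqh nqb sars rorf cdo
Hunk 2: at line 2 remove [ylttr,gxaqh,nqb] add [fknu,bzfkz] -> 7 lines: mkb wboq fknu bzfkz sars rorf cdo
Hunk 3: at line 3 remove [bzfkz,sars] add [epua,siby] -> 7 lines: mkb wboq fknu epua siby rorf cdo
Final line count: 7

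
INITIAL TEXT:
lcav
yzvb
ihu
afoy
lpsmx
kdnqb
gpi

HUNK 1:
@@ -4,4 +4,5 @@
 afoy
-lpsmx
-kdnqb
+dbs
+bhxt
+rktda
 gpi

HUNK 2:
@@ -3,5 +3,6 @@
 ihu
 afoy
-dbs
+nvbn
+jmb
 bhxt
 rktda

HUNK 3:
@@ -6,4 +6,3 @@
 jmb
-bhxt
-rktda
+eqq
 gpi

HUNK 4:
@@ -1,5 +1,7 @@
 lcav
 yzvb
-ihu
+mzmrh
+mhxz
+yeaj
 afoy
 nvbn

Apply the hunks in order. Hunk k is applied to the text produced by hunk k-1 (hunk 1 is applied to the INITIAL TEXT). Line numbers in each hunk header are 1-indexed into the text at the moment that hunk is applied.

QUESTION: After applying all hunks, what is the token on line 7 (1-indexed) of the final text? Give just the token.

Hunk 1: at line 4 remove [lpsmx,kdnqb] add [dbs,bhxt,rktda] -> 8 lines: lcav yzvb ihu afoy dbs bhxt rktda gpi
Hunk 2: at line 3 remove [dbs] add [nvbn,jmb] -> 9 lines: lcav yzvb ihu afoy nvbn jmb bhxt rktda gpi
Hunk 3: at line 6 remove [bhxt,rktda] add [eqq] -> 8 lines: lcav yzvb ihu afoy nvbn jmb eqq gpi
Hunk 4: at line 1 remove [ihu] add [mzmrh,mhxz,yeaj] -> 10 lines: lcav yzvb mzmrh mhxz yeaj afoy nvbn jmb eqq gpi
Final line 7: nvbn

Answer: nvbn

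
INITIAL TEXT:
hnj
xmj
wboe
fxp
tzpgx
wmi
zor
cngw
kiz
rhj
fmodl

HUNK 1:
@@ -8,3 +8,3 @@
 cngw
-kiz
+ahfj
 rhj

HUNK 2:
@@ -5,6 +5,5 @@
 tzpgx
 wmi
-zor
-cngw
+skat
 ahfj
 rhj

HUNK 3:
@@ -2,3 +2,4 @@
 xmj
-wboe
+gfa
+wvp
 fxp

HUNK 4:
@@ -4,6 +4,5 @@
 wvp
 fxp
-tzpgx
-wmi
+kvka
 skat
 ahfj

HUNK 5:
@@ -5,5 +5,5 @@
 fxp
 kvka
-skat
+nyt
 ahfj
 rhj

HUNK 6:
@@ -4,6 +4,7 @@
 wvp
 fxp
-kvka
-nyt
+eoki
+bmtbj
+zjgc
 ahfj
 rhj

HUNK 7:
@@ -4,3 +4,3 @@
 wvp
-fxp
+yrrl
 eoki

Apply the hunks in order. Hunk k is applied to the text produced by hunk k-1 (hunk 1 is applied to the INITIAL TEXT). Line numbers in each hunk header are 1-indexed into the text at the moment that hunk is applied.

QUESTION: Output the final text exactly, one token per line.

Hunk 1: at line 8 remove [kiz] add [ahfj] -> 11 lines: hnj xmj wboe fxp tzpgx wmi zor cngw ahfj rhj fmodl
Hunk 2: at line 5 remove [zor,cngw] add [skat] -> 10 lines: hnj xmj wboe fxp tzpgx wmi skat ahfj rhj fmodl
Hunk 3: at line 2 remove [wboe] add [gfa,wvp] -> 11 lines: hnj xmj gfa wvp fxp tzpgx wmi skat ahfj rhj fmodl
Hunk 4: at line 4 remove [tzpgx,wmi] add [kvka] -> 10 lines: hnj xmj gfa wvp fxp kvka skat ahfj rhj fmodl
Hunk 5: at line 5 remove [skat] add [nyt] -> 10 lines: hnj xmj gfa wvp fxp kvka nyt ahfj rhj fmodl
Hunk 6: at line 4 remove [kvka,nyt] add [eoki,bmtbj,zjgc] -> 11 lines: hnj xmj gfa wvp fxp eoki bmtbj zjgc ahfj rhj fmodl
Hunk 7: at line 4 remove [fxp] add [yrrl] -> 11 lines: hnj xmj gfa wvp yrrl eoki bmtbj zjgc ahfj rhj fmodl

Answer: hnj
xmj
gfa
wvp
yrrl
eoki
bmtbj
zjgc
ahfj
rhj
fmodl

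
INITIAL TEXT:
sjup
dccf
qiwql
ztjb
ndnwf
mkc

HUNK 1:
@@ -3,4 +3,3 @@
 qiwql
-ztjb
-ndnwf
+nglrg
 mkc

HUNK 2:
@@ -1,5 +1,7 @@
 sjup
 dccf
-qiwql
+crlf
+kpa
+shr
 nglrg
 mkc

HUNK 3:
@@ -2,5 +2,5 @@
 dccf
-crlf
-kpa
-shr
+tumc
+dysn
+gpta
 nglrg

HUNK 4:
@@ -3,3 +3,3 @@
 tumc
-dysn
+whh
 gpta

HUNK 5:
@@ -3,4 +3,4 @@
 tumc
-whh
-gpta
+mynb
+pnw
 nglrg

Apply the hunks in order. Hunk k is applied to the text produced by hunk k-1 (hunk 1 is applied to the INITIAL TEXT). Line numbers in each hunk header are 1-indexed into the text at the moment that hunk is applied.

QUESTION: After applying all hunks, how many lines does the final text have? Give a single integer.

Answer: 7

Derivation:
Hunk 1: at line 3 remove [ztjb,ndnwf] add [nglrg] -> 5 lines: sjup dccf qiwql nglrg mkc
Hunk 2: at line 1 remove [qiwql] add [crlf,kpa,shr] -> 7 lines: sjup dccf crlf kpa shr nglrg mkc
Hunk 3: at line 2 remove [crlf,kpa,shr] add [tumc,dysn,gpta] -> 7 lines: sjup dccf tumc dysn gpta nglrg mkc
Hunk 4: at line 3 remove [dysn] add [whh] -> 7 lines: sjup dccf tumc whh gpta nglrg mkc
Hunk 5: at line 3 remove [whh,gpta] add [mynb,pnw] -> 7 lines: sjup dccf tumc mynb pnw nglrg mkc
Final line count: 7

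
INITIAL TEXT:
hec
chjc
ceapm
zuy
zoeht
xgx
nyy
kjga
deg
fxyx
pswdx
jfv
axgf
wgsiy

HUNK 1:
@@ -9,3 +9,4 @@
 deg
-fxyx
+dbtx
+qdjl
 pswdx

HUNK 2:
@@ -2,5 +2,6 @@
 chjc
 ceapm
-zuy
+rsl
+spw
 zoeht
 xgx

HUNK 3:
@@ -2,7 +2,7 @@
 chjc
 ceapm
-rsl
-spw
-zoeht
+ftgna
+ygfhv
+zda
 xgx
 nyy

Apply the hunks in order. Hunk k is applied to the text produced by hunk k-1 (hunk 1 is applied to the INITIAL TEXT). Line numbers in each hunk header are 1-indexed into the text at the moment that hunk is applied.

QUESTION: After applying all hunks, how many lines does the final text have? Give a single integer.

Answer: 16

Derivation:
Hunk 1: at line 9 remove [fxyx] add [dbtx,qdjl] -> 15 lines: hec chjc ceapm zuy zoeht xgx nyy kjga deg dbtx qdjl pswdx jfv axgf wgsiy
Hunk 2: at line 2 remove [zuy] add [rsl,spw] -> 16 lines: hec chjc ceapm rsl spw zoeht xgx nyy kjga deg dbtx qdjl pswdx jfv axgf wgsiy
Hunk 3: at line 2 remove [rsl,spw,zoeht] add [ftgna,ygfhv,zda] -> 16 lines: hec chjc ceapm ftgna ygfhv zda xgx nyy kjga deg dbtx qdjl pswdx jfv axgf wgsiy
Final line count: 16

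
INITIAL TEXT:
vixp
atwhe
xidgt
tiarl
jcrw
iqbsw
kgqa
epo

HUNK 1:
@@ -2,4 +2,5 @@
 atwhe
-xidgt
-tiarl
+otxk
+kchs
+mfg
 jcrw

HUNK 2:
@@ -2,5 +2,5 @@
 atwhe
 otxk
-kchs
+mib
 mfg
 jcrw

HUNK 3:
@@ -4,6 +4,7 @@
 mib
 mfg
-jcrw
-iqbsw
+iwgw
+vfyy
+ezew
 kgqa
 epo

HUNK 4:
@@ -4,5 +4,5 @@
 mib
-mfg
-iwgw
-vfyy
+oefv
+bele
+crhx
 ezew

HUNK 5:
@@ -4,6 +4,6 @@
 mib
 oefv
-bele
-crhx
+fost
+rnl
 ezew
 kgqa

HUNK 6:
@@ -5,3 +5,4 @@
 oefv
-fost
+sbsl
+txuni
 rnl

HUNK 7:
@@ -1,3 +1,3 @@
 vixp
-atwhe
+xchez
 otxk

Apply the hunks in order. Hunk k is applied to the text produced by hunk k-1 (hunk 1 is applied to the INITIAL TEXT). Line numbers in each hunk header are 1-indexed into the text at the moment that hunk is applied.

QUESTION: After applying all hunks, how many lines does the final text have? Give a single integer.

Answer: 11

Derivation:
Hunk 1: at line 2 remove [xidgt,tiarl] add [otxk,kchs,mfg] -> 9 lines: vixp atwhe otxk kchs mfg jcrw iqbsw kgqa epo
Hunk 2: at line 2 remove [kchs] add [mib] -> 9 lines: vixp atwhe otxk mib mfg jcrw iqbsw kgqa epo
Hunk 3: at line 4 remove [jcrw,iqbsw] add [iwgw,vfyy,ezew] -> 10 lines: vixp atwhe otxk mib mfg iwgw vfyy ezew kgqa epo
Hunk 4: at line 4 remove [mfg,iwgw,vfyy] add [oefv,bele,crhx] -> 10 lines: vixp atwhe otxk mib oefv bele crhx ezew kgqa epo
Hunk 5: at line 4 remove [bele,crhx] add [fost,rnl] -> 10 lines: vixp atwhe otxk mib oefv fost rnl ezew kgqa epo
Hunk 6: at line 5 remove [fost] add [sbsl,txuni] -> 11 lines: vixp atwhe otxk mib oefv sbsl txuni rnl ezew kgqa epo
Hunk 7: at line 1 remove [atwhe] add [xchez] -> 11 lines: vixp xchez otxk mib oefv sbsl txuni rnl ezew kgqa epo
Final line count: 11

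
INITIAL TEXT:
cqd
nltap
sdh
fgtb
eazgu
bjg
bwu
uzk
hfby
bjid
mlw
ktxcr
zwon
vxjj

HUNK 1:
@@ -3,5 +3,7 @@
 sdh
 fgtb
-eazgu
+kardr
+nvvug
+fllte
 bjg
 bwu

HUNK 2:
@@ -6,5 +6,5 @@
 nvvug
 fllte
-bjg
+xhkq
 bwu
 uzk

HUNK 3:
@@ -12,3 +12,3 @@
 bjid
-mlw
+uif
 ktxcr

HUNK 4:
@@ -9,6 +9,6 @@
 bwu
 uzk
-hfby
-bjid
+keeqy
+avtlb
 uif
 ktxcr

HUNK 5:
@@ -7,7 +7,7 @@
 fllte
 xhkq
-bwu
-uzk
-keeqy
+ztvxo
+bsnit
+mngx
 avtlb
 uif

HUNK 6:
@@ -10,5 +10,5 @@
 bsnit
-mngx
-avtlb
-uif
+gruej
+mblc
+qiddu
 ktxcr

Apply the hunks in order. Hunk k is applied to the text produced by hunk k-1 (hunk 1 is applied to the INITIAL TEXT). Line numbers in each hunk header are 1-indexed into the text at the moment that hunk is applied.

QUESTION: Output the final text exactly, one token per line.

Hunk 1: at line 3 remove [eazgu] add [kardr,nvvug,fllte] -> 16 lines: cqd nltap sdh fgtb kardr nvvug fllte bjg bwu uzk hfby bjid mlw ktxcr zwon vxjj
Hunk 2: at line 6 remove [bjg] add [xhkq] -> 16 lines: cqd nltap sdh fgtb kardr nvvug fllte xhkq bwu uzk hfby bjid mlw ktxcr zwon vxjj
Hunk 3: at line 12 remove [mlw] add [uif] -> 16 lines: cqd nltap sdh fgtb kardr nvvug fllte xhkq bwu uzk hfby bjid uif ktxcr zwon vxjj
Hunk 4: at line 9 remove [hfby,bjid] add [keeqy,avtlb] -> 16 lines: cqd nltap sdh fgtb kardr nvvug fllte xhkq bwu uzk keeqy avtlb uif ktxcr zwon vxjj
Hunk 5: at line 7 remove [bwu,uzk,keeqy] add [ztvxo,bsnit,mngx] -> 16 lines: cqd nltap sdh fgtb kardr nvvug fllte xhkq ztvxo bsnit mngx avtlb uif ktxcr zwon vxjj
Hunk 6: at line 10 remove [mngx,avtlb,uif] add [gruej,mblc,qiddu] -> 16 lines: cqd nltap sdh fgtb kardr nvvug fllte xhkq ztvxo bsnit gruej mblc qiddu ktxcr zwon vxjj

Answer: cqd
nltap
sdh
fgtb
kardr
nvvug
fllte
xhkq
ztvxo
bsnit
gruej
mblc
qiddu
ktxcr
zwon
vxjj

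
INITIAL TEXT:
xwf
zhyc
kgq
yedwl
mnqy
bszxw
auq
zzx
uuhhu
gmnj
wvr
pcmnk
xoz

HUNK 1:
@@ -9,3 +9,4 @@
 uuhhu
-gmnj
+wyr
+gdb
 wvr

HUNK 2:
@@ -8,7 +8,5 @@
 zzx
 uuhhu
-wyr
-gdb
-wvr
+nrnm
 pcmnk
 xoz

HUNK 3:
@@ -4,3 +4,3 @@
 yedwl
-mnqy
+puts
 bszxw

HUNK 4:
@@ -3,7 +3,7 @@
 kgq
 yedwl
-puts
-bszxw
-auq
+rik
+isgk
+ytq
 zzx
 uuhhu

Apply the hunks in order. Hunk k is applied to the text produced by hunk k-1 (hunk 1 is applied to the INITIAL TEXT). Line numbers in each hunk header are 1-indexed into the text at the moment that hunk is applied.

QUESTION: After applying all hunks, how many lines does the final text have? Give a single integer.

Answer: 12

Derivation:
Hunk 1: at line 9 remove [gmnj] add [wyr,gdb] -> 14 lines: xwf zhyc kgq yedwl mnqy bszxw auq zzx uuhhu wyr gdb wvr pcmnk xoz
Hunk 2: at line 8 remove [wyr,gdb,wvr] add [nrnm] -> 12 lines: xwf zhyc kgq yedwl mnqy bszxw auq zzx uuhhu nrnm pcmnk xoz
Hunk 3: at line 4 remove [mnqy] add [puts] -> 12 lines: xwf zhyc kgq yedwl puts bszxw auq zzx uuhhu nrnm pcmnk xoz
Hunk 4: at line 3 remove [puts,bszxw,auq] add [rik,isgk,ytq] -> 12 lines: xwf zhyc kgq yedwl rik isgk ytq zzx uuhhu nrnm pcmnk xoz
Final line count: 12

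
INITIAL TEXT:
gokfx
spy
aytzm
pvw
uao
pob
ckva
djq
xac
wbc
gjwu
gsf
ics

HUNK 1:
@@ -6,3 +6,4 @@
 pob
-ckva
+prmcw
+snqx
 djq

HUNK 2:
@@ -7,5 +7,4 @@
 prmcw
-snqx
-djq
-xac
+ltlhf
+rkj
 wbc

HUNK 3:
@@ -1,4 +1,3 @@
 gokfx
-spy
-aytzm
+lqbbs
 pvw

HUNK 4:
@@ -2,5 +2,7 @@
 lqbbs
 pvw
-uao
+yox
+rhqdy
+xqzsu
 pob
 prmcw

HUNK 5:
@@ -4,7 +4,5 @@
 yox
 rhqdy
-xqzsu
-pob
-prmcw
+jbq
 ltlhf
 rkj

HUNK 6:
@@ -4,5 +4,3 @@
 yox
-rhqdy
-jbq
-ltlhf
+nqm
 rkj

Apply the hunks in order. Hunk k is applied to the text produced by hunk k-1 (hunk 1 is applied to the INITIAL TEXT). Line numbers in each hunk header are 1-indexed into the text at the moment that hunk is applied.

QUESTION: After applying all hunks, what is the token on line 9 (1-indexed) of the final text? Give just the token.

Answer: gsf

Derivation:
Hunk 1: at line 6 remove [ckva] add [prmcw,snqx] -> 14 lines: gokfx spy aytzm pvw uao pob prmcw snqx djq xac wbc gjwu gsf ics
Hunk 2: at line 7 remove [snqx,djq,xac] add [ltlhf,rkj] -> 13 lines: gokfx spy aytzm pvw uao pob prmcw ltlhf rkj wbc gjwu gsf ics
Hunk 3: at line 1 remove [spy,aytzm] add [lqbbs] -> 12 lines: gokfx lqbbs pvw uao pob prmcw ltlhf rkj wbc gjwu gsf ics
Hunk 4: at line 2 remove [uao] add [yox,rhqdy,xqzsu] -> 14 lines: gokfx lqbbs pvw yox rhqdy xqzsu pob prmcw ltlhf rkj wbc gjwu gsf ics
Hunk 5: at line 4 remove [xqzsu,pob,prmcw] add [jbq] -> 12 lines: gokfx lqbbs pvw yox rhqdy jbq ltlhf rkj wbc gjwu gsf ics
Hunk 6: at line 4 remove [rhqdy,jbq,ltlhf] add [nqm] -> 10 lines: gokfx lqbbs pvw yox nqm rkj wbc gjwu gsf ics
Final line 9: gsf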